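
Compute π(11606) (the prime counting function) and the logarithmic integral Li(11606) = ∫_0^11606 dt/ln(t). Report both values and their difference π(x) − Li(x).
π(11606) = 1396;  Li(11606) ≈ 1419.08;  π(x) − Li(x) ≈ -23.08.

Direct count of primes ≤ 11606 gives π(11606) = 1396. Numerical evaluation of the logarithmic integral gives Li(11606) ≈ 1419.08. The difference π(x) − Li(x) ≈ -23.08 is typically negative for small/moderate x (Li(x) overestimates), though Littlewood's theorem shows this sign changes infinitely often.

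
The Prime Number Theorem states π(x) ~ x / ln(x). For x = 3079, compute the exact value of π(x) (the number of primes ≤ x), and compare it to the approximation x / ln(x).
π(3079) = 440;  x/ln(x) ≈ 383.32;  relative error ≈ 12.88%.

Directly count primes up to 3079: π(3079) = 440. The PNT approximation gives 3079/ln(3079) ≈ 3079/8.03236 ≈ 383.32. Relative error (π(x) − x/ln(x)) / π(x) ≈ 12.88%; the approximation is known to undercount slightly (Li(x) is a better estimate).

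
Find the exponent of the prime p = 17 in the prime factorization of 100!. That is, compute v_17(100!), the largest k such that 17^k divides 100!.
v_17(100!) = 5

Legendre's formula: v_p(n!) = Σ_{k ≥ 1} ⌊n / p^k⌋. For p = 17, n = 100, the terms are:
  ⌊100/17^1⌋ = ⌊100/17⌋ = 5
(the next term ⌊100/17^2⌋ = 0, terminating the sum). Summing: v_17(100!) = 5 = 5.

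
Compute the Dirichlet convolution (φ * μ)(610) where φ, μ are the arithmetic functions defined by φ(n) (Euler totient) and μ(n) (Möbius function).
(φ * μ)(610) = 0

Divisors of 610: [1, 2, 5, 10, 61, 122, 305, 610]. For each d | 610:
  d = 1: φ(1) · μ(610/1) = 1 · -1 = -1
  d = 2: φ(2) · μ(610/2) = 1 · 1 = 1
  d = 5: φ(5) · μ(610/5) = 4 · 1 = 4
  d = 10: φ(10) · μ(610/10) = 4 · -1 = -4
  d = 61: φ(61) · μ(610/61) = 60 · 1 = 60
  d = 122: φ(122) · μ(610/122) = 60 · -1 = -60
  d = 305: φ(305) · μ(610/305) = 240 · -1 = -240
  d = 610: φ(610) · μ(610/610) = 240 · 1 = 240
Summing: (φ * μ)(610) = -1 + 1 + 4 + -4 + 60 + -60 + -240 + 240 = 0.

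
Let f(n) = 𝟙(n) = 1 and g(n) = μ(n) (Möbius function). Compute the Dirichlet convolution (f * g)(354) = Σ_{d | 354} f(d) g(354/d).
(𝟙 * μ)(354) = 0

Divisors of 354: [1, 2, 3, 6, 59, 118, 177, 354]. For each d | 354:
  d = 1: 𝟙(1) · μ(354/1) = 1 · -1 = -1
  d = 2: 𝟙(2) · μ(354/2) = 1 · 1 = 1
  d = 3: 𝟙(3) · μ(354/3) = 1 · 1 = 1
  d = 6: 𝟙(6) · μ(354/6) = 1 · -1 = -1
  d = 59: 𝟙(59) · μ(354/59) = 1 · 1 = 1
  d = 118: 𝟙(118) · μ(354/118) = 1 · -1 = -1
  d = 177: 𝟙(177) · μ(354/177) = 1 · -1 = -1
  d = 354: 𝟙(354) · μ(354/354) = 1 · 1 = 1
Summing: (𝟙 * μ)(354) = -1 + 1 + 1 + -1 + 1 + -1 + -1 + 1 = 0.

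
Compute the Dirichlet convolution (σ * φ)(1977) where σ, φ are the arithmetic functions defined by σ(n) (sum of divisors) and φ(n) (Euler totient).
(σ * φ)(1977) = 7908

Divisors of 1977: [1, 3, 659, 1977]. For each d | 1977:
  d = 1: σ(1) · φ(1977/1) = 1 · 1316 = 1316
  d = 3: σ(3) · φ(1977/3) = 4 · 658 = 2632
  d = 659: σ(659) · φ(1977/659) = 660 · 2 = 1320
  d = 1977: σ(1977) · φ(1977/1977) = 2640 · 1 = 2640
Summing: (σ * φ)(1977) = 1316 + 2632 + 1320 + 2640 = 7908.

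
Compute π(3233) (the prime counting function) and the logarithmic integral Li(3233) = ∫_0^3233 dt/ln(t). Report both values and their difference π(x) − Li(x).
π(3233) = 457;  Li(3233) ≈ 471.72;  π(x) − Li(x) ≈ -14.72.

Direct count of primes ≤ 3233 gives π(3233) = 457. Numerical evaluation of the logarithmic integral gives Li(3233) ≈ 471.72. The difference π(x) − Li(x) ≈ -14.72 is typically negative for small/moderate x (Li(x) overestimates), though Littlewood's theorem shows this sign changes infinitely often.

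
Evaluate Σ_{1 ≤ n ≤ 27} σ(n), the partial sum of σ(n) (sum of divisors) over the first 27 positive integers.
Σ_{n ≤ 27} σ(n) = 604

Compute σ(n) for each 1 ≤ n ≤ 27: σ(1) = 1, σ(2) = 3, σ(3) = 4, σ(4) = 7, σ(5) = 6, σ(6) = 12, σ(7) = 8, σ(8) = 15, σ(9) = 13, σ(10) = 18, σ(11) = 12, σ(12) = 28, σ(13) = 14, σ(14) = 24, σ(15) = 24, σ(16) = 31, σ(17) = 18, σ(18) = 39, σ(19) = 20, σ(20) = 42, σ(21) = 32, σ(22) = 36, σ(23) = 24, σ(24) = 60, σ(25) = 31, σ(26) = 42, σ(27) = 40. Summing all 27 values: 604. (Average order: Σ_{n ≤ x} σ(n) ~ (π²/12) x². For x = 27, (π²/12)·27² ≈ 599.58.)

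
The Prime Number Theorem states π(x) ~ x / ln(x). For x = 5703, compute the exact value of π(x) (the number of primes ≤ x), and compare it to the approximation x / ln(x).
π(5703) = 751;  x/ln(x) ≈ 659.40;  relative error ≈ 12.20%.

Directly count primes up to 5703: π(5703) = 751. The PNT approximation gives 5703/ln(5703) ≈ 5703/8.64875 ≈ 659.40. Relative error (π(x) − x/ln(x)) / π(x) ≈ 12.20%; the approximation is known to undercount slightly (Li(x) is a better estimate).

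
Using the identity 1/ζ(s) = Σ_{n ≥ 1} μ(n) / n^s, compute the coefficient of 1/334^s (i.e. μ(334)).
μ(334) = 1

Factor n = 334 = 2 · 167. μ(n) = 0 if any exponent ≥ 2 (not squarefree); otherwise μ(n) = (−1)^{ω(n)} where ω(n) is the number of distinct prime factors. Applying: μ(334) = 1.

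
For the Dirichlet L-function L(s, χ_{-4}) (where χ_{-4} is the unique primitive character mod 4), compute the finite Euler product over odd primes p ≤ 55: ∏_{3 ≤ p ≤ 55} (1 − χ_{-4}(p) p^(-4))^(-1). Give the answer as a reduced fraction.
∏ = 257364431333305770108011762895409938991497014556861335561/260241495905762991772533773778373936417391479107040051200

The odd primes p ≤ 55 are [3, 5, 7, 11, 13, 17, 19, 23, 29, 31, 37, 41, 43, 47, 53]. For each, χ(p) = 1 if p ≡ 1 mod 4, χ(p) = −1 if p ≡ 3 mod 4. Taking (1 − χ(p)/p^4)^(-1) = p^4/(p^4 − χ(p)): (1 − (-1)/3^4)^(-1) · (1 − (1)/5^4)^(-1) · (1 − (-1)/7^4)^(-1) · (1 − (-1)/11^4)^(-1) · (1 − (1)/13^4)^(-1) · (1 − (1)/17^4)^(-1) · (1 − (-1)/19^4)^(-1) · (1 − (-1)/23^4)^(-1) · (1 − (1)/29^4)^(-1) · (1 − (-1)/31^4)^(-1) · (1 − (1)/37^4)^(-1) · (1 − (1)/41^4)^(-1) · (1 − (-1)/43^4)^(-1) · (1 − (-1)/47^4)^(-1) · (1 − (1)/53^4)^(-1) = 257364431333305770108011762895409938991497014556861335561/260241495905762991772533773778373936417391479107040051200.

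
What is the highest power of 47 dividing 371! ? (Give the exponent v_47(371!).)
v_47(371!) = 7

Legendre's formula: v_p(n!) = Σ_{k ≥ 1} ⌊n / p^k⌋. For p = 47, n = 371, the terms are:
  ⌊371/47^1⌋ = ⌊371/47⌋ = 7
(the next term ⌊371/47^2⌋ = 0, terminating the sum). Summing: v_47(371!) = 7 = 7.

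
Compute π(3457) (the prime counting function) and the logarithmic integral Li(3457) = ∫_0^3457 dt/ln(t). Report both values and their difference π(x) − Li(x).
π(3457) = 483;  Li(3457) ≈ 499.33;  π(x) − Li(x) ≈ -16.33.

Direct count of primes ≤ 3457 gives π(3457) = 483. Numerical evaluation of the logarithmic integral gives Li(3457) ≈ 499.33. The difference π(x) − Li(x) ≈ -16.33 is typically negative for small/moderate x (Li(x) overestimates), though Littlewood's theorem shows this sign changes infinitely often.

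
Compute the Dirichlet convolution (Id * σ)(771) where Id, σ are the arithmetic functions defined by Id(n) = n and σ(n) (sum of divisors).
(Id * σ)(771) = 3605

Divisors of 771: [1, 3, 257, 771]. For each d | 771:
  d = 1: Id(1) · σ(771/1) = 1 · 1032 = 1032
  d = 3: Id(3) · σ(771/3) = 3 · 258 = 774
  d = 257: Id(257) · σ(771/257) = 257 · 4 = 1028
  d = 771: Id(771) · σ(771/771) = 771 · 1 = 771
Summing: (Id * σ)(771) = 1032 + 774 + 1028 + 771 = 3605.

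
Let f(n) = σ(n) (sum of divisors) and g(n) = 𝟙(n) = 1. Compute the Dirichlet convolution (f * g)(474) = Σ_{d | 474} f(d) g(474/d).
(σ * 𝟙)(474) = 1620

Divisors of 474: [1, 2, 3, 6, 79, 158, 237, 474]. For each d | 474:
  d = 1: σ(1) · 𝟙(474/1) = 1 · 1 = 1
  d = 2: σ(2) · 𝟙(474/2) = 3 · 1 = 3
  d = 3: σ(3) · 𝟙(474/3) = 4 · 1 = 4
  d = 6: σ(6) · 𝟙(474/6) = 12 · 1 = 12
  d = 79: σ(79) · 𝟙(474/79) = 80 · 1 = 80
  d = 158: σ(158) · 𝟙(474/158) = 240 · 1 = 240
  d = 237: σ(237) · 𝟙(474/237) = 320 · 1 = 320
  d = 474: σ(474) · 𝟙(474/474) = 960 · 1 = 960
Summing: (σ * 𝟙)(474) = 1 + 3 + 4 + 12 + 80 + 240 + 320 + 960 = 1620.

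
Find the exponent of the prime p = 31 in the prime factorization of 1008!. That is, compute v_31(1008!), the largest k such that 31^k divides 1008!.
v_31(1008!) = 33

Legendre's formula: v_p(n!) = Σ_{k ≥ 1} ⌊n / p^k⌋. For p = 31, n = 1008, the terms are:
  ⌊1008/31^1⌋ = ⌊1008/31⌋ = 32
  ⌊1008/31^2⌋ = ⌊1008/961⌋ = 1
(the next term ⌊1008/31^3⌋ = 0, terminating the sum). Summing: v_31(1008!) = 32 + 1 = 33.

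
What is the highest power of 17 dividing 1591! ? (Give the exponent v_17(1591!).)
v_17(1591!) = 98

Legendre's formula: v_p(n!) = Σ_{k ≥ 1} ⌊n / p^k⌋. For p = 17, n = 1591, the terms are:
  ⌊1591/17^1⌋ = ⌊1591/17⌋ = 93
  ⌊1591/17^2⌋ = ⌊1591/289⌋ = 5
(the next term ⌊1591/17^3⌋ = 0, terminating the sum). Summing: v_17(1591!) = 93 + 5 = 98.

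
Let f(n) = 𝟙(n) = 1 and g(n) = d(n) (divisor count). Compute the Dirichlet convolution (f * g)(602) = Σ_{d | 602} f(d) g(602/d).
(𝟙 * d)(602) = 27

Divisors of 602: [1, 2, 7, 14, 43, 86, 301, 602]. For each d | 602:
  d = 1: 𝟙(1) · d(602/1) = 1 · 8 = 8
  d = 2: 𝟙(2) · d(602/2) = 1 · 4 = 4
  d = 7: 𝟙(7) · d(602/7) = 1 · 4 = 4
  d = 14: 𝟙(14) · d(602/14) = 1 · 2 = 2
  d = 43: 𝟙(43) · d(602/43) = 1 · 4 = 4
  d = 86: 𝟙(86) · d(602/86) = 1 · 2 = 2
  d = 301: 𝟙(301) · d(602/301) = 1 · 2 = 2
  d = 602: 𝟙(602) · d(602/602) = 1 · 1 = 1
Summing: (𝟙 * d)(602) = 8 + 4 + 4 + 2 + 4 + 2 + 2 + 1 = 27.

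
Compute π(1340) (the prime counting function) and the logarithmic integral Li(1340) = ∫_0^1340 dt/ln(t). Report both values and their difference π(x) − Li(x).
π(1340) = 217;  Li(1340) ≈ 225.77;  π(x) − Li(x) ≈ -8.77.

Direct count of primes ≤ 1340 gives π(1340) = 217. Numerical evaluation of the logarithmic integral gives Li(1340) ≈ 225.77. The difference π(x) − Li(x) ≈ -8.77 is typically negative for small/moderate x (Li(x) overestimates), though Littlewood's theorem shows this sign changes infinitely often.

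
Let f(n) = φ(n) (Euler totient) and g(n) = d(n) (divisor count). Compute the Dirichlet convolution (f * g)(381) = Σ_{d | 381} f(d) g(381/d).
(φ * d)(381) = 512

Divisors of 381: [1, 3, 127, 381]. For each d | 381:
  d = 1: φ(1) · d(381/1) = 1 · 4 = 4
  d = 3: φ(3) · d(381/3) = 2 · 2 = 4
  d = 127: φ(127) · d(381/127) = 126 · 2 = 252
  d = 381: φ(381) · d(381/381) = 252 · 1 = 252
Summing: (φ * d)(381) = 4 + 4 + 252 + 252 = 512.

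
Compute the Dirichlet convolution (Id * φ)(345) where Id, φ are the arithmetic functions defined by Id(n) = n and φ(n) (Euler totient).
(Id * φ)(345) = 2025

Divisors of 345: [1, 3, 5, 15, 23, 69, 115, 345]. For each d | 345:
  d = 1: Id(1) · φ(345/1) = 1 · 176 = 176
  d = 3: Id(3) · φ(345/3) = 3 · 88 = 264
  d = 5: Id(5) · φ(345/5) = 5 · 44 = 220
  d = 15: Id(15) · φ(345/15) = 15 · 22 = 330
  d = 23: Id(23) · φ(345/23) = 23 · 8 = 184
  d = 69: Id(69) · φ(345/69) = 69 · 4 = 276
  d = 115: Id(115) · φ(345/115) = 115 · 2 = 230
  d = 345: Id(345) · φ(345/345) = 345 · 1 = 345
Summing: (Id * φ)(345) = 176 + 264 + 220 + 330 + 184 + 276 + 230 + 345 = 2025.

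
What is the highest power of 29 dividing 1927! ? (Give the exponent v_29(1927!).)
v_29(1927!) = 68

Legendre's formula: v_p(n!) = Σ_{k ≥ 1} ⌊n / p^k⌋. For p = 29, n = 1927, the terms are:
  ⌊1927/29^1⌋ = ⌊1927/29⌋ = 66
  ⌊1927/29^2⌋ = ⌊1927/841⌋ = 2
(the next term ⌊1927/29^3⌋ = 0, terminating the sum). Summing: v_29(1927!) = 66 + 2 = 68.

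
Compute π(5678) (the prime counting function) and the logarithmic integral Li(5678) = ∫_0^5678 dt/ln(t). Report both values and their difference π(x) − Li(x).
π(5678) = 747;  Li(5678) ≈ 763.28;  π(x) − Li(x) ≈ -16.28.

Direct count of primes ≤ 5678 gives π(5678) = 747. Numerical evaluation of the logarithmic integral gives Li(5678) ≈ 763.28. The difference π(x) − Li(x) ≈ -16.28 is typically negative for small/moderate x (Li(x) overestimates), though Littlewood's theorem shows this sign changes infinitely often.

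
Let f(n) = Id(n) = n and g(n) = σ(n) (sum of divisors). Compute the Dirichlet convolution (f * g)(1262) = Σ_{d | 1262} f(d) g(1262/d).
(Id * σ)(1262) = 6315

Divisors of 1262: [1, 2, 631, 1262]. For each d | 1262:
  d = 1: Id(1) · σ(1262/1) = 1 · 1896 = 1896
  d = 2: Id(2) · σ(1262/2) = 2 · 632 = 1264
  d = 631: Id(631) · σ(1262/631) = 631 · 3 = 1893
  d = 1262: Id(1262) · σ(1262/1262) = 1262 · 1 = 1262
Summing: (Id * σ)(1262) = 1896 + 1264 + 1893 + 1262 = 6315.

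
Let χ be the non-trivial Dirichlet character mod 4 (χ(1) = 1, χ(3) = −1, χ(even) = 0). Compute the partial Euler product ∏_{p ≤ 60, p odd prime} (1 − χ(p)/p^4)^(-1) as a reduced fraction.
∏ = 183445748413257490575399266073534557279290897400455519407927913/185496494900685179853577258476392044643206802826790649934643200

The odd primes p ≤ 60 are [3, 5, 7, 11, 13, 17, 19, 23, 29, 31, 37, 41, 43, 47, 53, 59]. For each, χ(p) = 1 if p ≡ 1 mod 4, χ(p) = −1 if p ≡ 3 mod 4. Taking (1 − χ(p)/p^4)^(-1) = p^4/(p^4 − χ(p)): (1 − (-1)/3^4)^(-1) · (1 − (1)/5^4)^(-1) · (1 − (-1)/7^4)^(-1) · (1 − (-1)/11^4)^(-1) · (1 − (1)/13^4)^(-1) · (1 − (1)/17^4)^(-1) · (1 − (-1)/19^4)^(-1) · (1 − (-1)/23^4)^(-1) · (1 − (1)/29^4)^(-1) · (1 − (-1)/31^4)^(-1) · (1 − (1)/37^4)^(-1) · (1 − (1)/41^4)^(-1) · (1 − (-1)/43^4)^(-1) · (1 − (-1)/47^4)^(-1) · (1 − (1)/53^4)^(-1) · (1 − (-1)/59^4)^(-1) = 183445748413257490575399266073534557279290897400455519407927913/185496494900685179853577258476392044643206802826790649934643200.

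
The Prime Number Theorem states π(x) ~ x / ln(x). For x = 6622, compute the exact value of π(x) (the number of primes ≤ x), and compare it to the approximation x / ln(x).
π(6622) = 855;  x/ln(x) ≈ 752.66;  relative error ≈ 11.97%.

Directly count primes up to 6622: π(6622) = 855. The PNT approximation gives 6622/ln(6622) ≈ 6622/8.79815 ≈ 752.66. Relative error (π(x) − x/ln(x)) / π(x) ≈ 11.97%; the approximation is known to undercount slightly (Li(x) is a better estimate).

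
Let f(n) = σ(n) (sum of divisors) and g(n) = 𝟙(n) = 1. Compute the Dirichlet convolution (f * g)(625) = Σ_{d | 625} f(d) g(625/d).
(σ * 𝟙)(625) = 975

Divisors of 625: [1, 5, 25, 125, 625]. For each d | 625:
  d = 1: σ(1) · 𝟙(625/1) = 1 · 1 = 1
  d = 5: σ(5) · 𝟙(625/5) = 6 · 1 = 6
  d = 25: σ(25) · 𝟙(625/25) = 31 · 1 = 31
  d = 125: σ(125) · 𝟙(625/125) = 156 · 1 = 156
  d = 625: σ(625) · 𝟙(625/625) = 781 · 1 = 781
Summing: (σ * 𝟙)(625) = 1 + 6 + 31 + 156 + 781 = 975.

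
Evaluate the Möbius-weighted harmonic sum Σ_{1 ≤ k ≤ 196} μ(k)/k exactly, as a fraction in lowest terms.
Σ μ(k)/k = -43277238338814707352435871087729404219364080007991120795068950289487278357/2094340804123062964635950016266159511607730554966537454865305011530672742866

Values of μ(k) for 1 ≤ k ≤ 196: μ(1) = 1, μ(2) = -1, μ(3) = -1, μ(5) = -1, μ(6) = 1, μ(7) = -1, μ(10) = 1, μ(11) = -1, μ(13) = -1, μ(14) = 1, μ(15) = 1, μ(17) = -1, μ(19) = -1, μ(21) = 1, μ(22) = 1, μ(23) = -1, μ(26) = 1, μ(29) = -1, μ(30) = -1, μ(31) = -1, μ(33) = 1, μ(34) = 1, μ(35) = 1, μ(37) = -1, μ(38) = 1, μ(39) = 1, μ(41) = -1, μ(42) = -1, μ(43) = -1, μ(46) = 1, μ(47) = -1, μ(51) = 1, μ(53) = -1, μ(55) = 1, μ(57) = 1, μ(58) = 1, μ(59) = -1, μ(61) = -1, μ(62) = 1, μ(65) = 1, μ(66) = -1, μ(67) = -1, μ(69) = 1, μ(70) = -1, μ(71) = -1, μ(73) = -1, μ(74) = 1, μ(77) = 1, μ(78) = -1, μ(79) = -1, μ(82) = 1, μ(83) = -1, μ(85) = 1, μ(86) = 1, μ(87) = 1, μ(89) = -1, μ(91) = 1, μ(93) = 1, μ(94) = 1, μ(95) = 1, μ(97) = -1, μ(101) = -1, μ(102) = -1, μ(103) = -1, μ(105) = -1, μ(106) = 1, μ(107) = -1, μ(109) = -1, μ(110) = -1, μ(111) = 1, μ(113) = -1, μ(114) = -1, μ(115) = 1, μ(118) = 1, μ(119) = 1, μ(122) = 1, μ(123) = 1, μ(127) = -1, μ(129) = 1, μ(130) = -1, μ(131) = -1, μ(133) = 1, μ(134) = 1, μ(137) = -1, μ(138) = -1, μ(139) = -1, μ(141) = 1, μ(142) = 1, μ(143) = 1, μ(145) = 1, μ(146) = 1, μ(149) = -1, μ(151) = -1, μ(154) = -1, μ(155) = 1, μ(157) = -1, μ(158) = 1, μ(159) = 1, μ(161) = 1, μ(163) = -1, μ(165) = -1, μ(166) = 1, μ(167) = -1, μ(170) = -1, μ(173) = -1, μ(174) = -1, μ(177) = 1, μ(178) = 1, μ(179) = -1, μ(181) = -1, μ(182) = -1, μ(183) = 1, μ(185) = 1, μ(186) = -1, μ(187) = 1, μ(190) = -1, μ(191) = -1, μ(193) = -1, μ(194) = 1, μ(195) = -1, with μ = 0 on non-squarefree integers. Summing μ(k)/k for k where μ(k) ≠ 0 gives -43277238338814707352435871087729404219364080007991120795068950289487278357/2094340804123062964635950016266159511607730554966537454865305011530672742866 ≈ -0.0207. (PNT ⟺ this sum → 0 as n → ∞.)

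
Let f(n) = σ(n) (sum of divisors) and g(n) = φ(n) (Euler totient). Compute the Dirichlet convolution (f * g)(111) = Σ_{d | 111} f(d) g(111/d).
(σ * φ)(111) = 444

Divisors of 111: [1, 3, 37, 111]. For each d | 111:
  d = 1: σ(1) · φ(111/1) = 1 · 72 = 72
  d = 3: σ(3) · φ(111/3) = 4 · 36 = 144
  d = 37: σ(37) · φ(111/37) = 38 · 2 = 76
  d = 111: σ(111) · φ(111/111) = 152 · 1 = 152
Summing: (σ * φ)(111) = 72 + 144 + 76 + 152 = 444.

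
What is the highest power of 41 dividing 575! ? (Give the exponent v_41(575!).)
v_41(575!) = 14

Legendre's formula: v_p(n!) = Σ_{k ≥ 1} ⌊n / p^k⌋. For p = 41, n = 575, the terms are:
  ⌊575/41^1⌋ = ⌊575/41⌋ = 14
(the next term ⌊575/41^2⌋ = 0, terminating the sum). Summing: v_41(575!) = 14 = 14.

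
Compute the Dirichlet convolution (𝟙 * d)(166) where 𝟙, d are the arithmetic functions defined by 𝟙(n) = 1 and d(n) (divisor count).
(𝟙 * d)(166) = 9

Divisors of 166: [1, 2, 83, 166]. For each d | 166:
  d = 1: 𝟙(1) · d(166/1) = 1 · 4 = 4
  d = 2: 𝟙(2) · d(166/2) = 1 · 2 = 2
  d = 83: 𝟙(83) · d(166/83) = 1 · 2 = 2
  d = 166: 𝟙(166) · d(166/166) = 1 · 1 = 1
Summing: (𝟙 * d)(166) = 4 + 2 + 2 + 1 = 9.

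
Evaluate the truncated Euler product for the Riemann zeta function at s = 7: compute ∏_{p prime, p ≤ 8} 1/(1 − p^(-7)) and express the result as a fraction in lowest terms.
∏ = 375226779375000/372119874050737

The primes p ≤ 8 are [2, 3, 5, 7]. For each prime, (1 − 1/p^7)^(-1) = p^7 / (p^7 − 1). The product is (1 − 1/2^7)^(-1), (1 − 1/3^7)^(-1), (1 − 1/5^7)^(-1), (1 − 1/7^7)^(-1) = ∏ p^7 / (p^7 − 1) = 375226779375000/372119874050737.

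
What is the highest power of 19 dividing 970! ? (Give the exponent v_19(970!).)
v_19(970!) = 53

Legendre's formula: v_p(n!) = Σ_{k ≥ 1} ⌊n / p^k⌋. For p = 19, n = 970, the terms are:
  ⌊970/19^1⌋ = ⌊970/19⌋ = 51
  ⌊970/19^2⌋ = ⌊970/361⌋ = 2
(the next term ⌊970/19^3⌋ = 0, terminating the sum). Summing: v_19(970!) = 51 + 2 = 53.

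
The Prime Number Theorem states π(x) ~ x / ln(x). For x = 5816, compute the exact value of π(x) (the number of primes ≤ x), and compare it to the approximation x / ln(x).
π(5816) = 763;  x/ln(x) ≈ 670.95;  relative error ≈ 12.06%.

Directly count primes up to 5816: π(5816) = 763. The PNT approximation gives 5816/ln(5816) ≈ 5816/8.66837 ≈ 670.95. Relative error (π(x) − x/ln(x)) / π(x) ≈ 12.06%; the approximation is known to undercount slightly (Li(x) is a better estimate).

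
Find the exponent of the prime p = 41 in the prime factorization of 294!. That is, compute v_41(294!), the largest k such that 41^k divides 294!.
v_41(294!) = 7

Legendre's formula: v_p(n!) = Σ_{k ≥ 1} ⌊n / p^k⌋. For p = 41, n = 294, the terms are:
  ⌊294/41^1⌋ = ⌊294/41⌋ = 7
(the next term ⌊294/41^2⌋ = 0, terminating the sum). Summing: v_41(294!) = 7 = 7.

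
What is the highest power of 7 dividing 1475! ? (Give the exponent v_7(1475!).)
v_7(1475!) = 244

Legendre's formula: v_p(n!) = Σ_{k ≥ 1} ⌊n / p^k⌋. For p = 7, n = 1475, the terms are:
  ⌊1475/7^1⌋ = ⌊1475/7⌋ = 210
  ⌊1475/7^2⌋ = ⌊1475/49⌋ = 30
  ⌊1475/7^3⌋ = ⌊1475/343⌋ = 4
(the next term ⌊1475/7^4⌋ = 0, terminating the sum). Summing: v_7(1475!) = 210 + 30 + 4 = 244.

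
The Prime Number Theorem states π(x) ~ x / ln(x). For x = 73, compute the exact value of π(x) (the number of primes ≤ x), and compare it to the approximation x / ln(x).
π(73) = 21;  x/ln(x) ≈ 17.01;  relative error ≈ 18.98%.

Directly count primes up to 73: π(73) = 21. The PNT approximation gives 73/ln(73) ≈ 73/4.29046 ≈ 17.01. Relative error (π(x) − x/ln(x)) / π(x) ≈ 18.98%; the approximation is known to undercount slightly (Li(x) is a better estimate).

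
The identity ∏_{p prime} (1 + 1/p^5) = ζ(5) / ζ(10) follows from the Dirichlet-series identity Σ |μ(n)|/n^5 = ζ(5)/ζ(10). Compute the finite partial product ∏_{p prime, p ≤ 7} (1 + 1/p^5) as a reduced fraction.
∏ = 1468981382/1418090625

The primes p ≤ 7 are [2, 3, 5, 7]. For each, (1 + 1/p^5) = (p^5 + 1)/p^5. Multiplying these fractions over p ∈ [2, 3, 5, 7] gives 1468981382/1418090625. (In the limit P → ∞ this tends to ζ(5)/ζ(10).)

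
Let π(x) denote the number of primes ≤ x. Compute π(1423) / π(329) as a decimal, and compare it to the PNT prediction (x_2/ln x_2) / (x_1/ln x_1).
π(1423)/π(329) = 224/66 ≈ 3.3939;  PNT prediction ≈ 3.4528.

π(329) = 66 and π(1423) = 224, so π(1423)/π(329) ≈ 3.3939. The PNT-predicted ratio is (1423/ln(1423)) / (329/ln(329)) ≈ 3.4528. The two agree to within a few percent, as expected.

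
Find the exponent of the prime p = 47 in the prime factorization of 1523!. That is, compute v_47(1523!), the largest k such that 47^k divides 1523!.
v_47(1523!) = 32

Legendre's formula: v_p(n!) = Σ_{k ≥ 1} ⌊n / p^k⌋. For p = 47, n = 1523, the terms are:
  ⌊1523/47^1⌋ = ⌊1523/47⌋ = 32
(the next term ⌊1523/47^2⌋ = 0, terminating the sum). Summing: v_47(1523!) = 32 = 32.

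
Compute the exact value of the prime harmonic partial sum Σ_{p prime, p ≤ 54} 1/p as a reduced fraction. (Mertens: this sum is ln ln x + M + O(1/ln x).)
Σ 1/p = 54766551458687142251/32589158477190044730

π(54) = 16, so the primes ≤ 54 are [2, 3, 5, 7, 11, 13, 17, 19, 23, 29, 31, 37, 41, 43, 47, 53]. Summing 1/p over these primes: 54766551458687142251/32589158477190044730 ≈ 1.6805. Mertens estimate ln ln(54) + 0.2615 ≈ 1.6450.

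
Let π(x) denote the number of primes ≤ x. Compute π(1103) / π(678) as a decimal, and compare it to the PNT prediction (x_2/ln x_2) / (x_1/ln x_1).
π(1103)/π(678) = 185/123 ≈ 1.5041;  PNT prediction ≈ 1.5138.

π(678) = 123 and π(1103) = 185, so π(1103)/π(678) ≈ 1.5041. The PNT-predicted ratio is (1103/ln(1103)) / (678/ln(678)) ≈ 1.5138. The two agree to within a few percent, as expected.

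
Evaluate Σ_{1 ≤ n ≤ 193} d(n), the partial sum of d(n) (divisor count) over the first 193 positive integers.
Σ_{n ≤ 193} d(n) = 1049

Compute d(n) for each 1 ≤ n ≤ 193: d(1) = 1, d(2) = 2, d(3) = 2, d(4) = 3, d(5) = 2, d(6) = 4, d(7) = 2, d(8) = 4, d(9) = 3, d(10) = 4, d(11) = 2, d(12) = 6, d(13) = 2, d(14) = 4, d(15) = 4, d(16) = 5, d(17) = 2, d(18) = 6, d(19) = 2, d(20) = 6, d(21) = 4, d(22) = 4, d(23) = 2, d(24) = 8, d(25) = 3, d(26) = 4, d(27) = 4, d(28) = 6, d(29) = 2, d(30) = 8, d(31) = 2, d(32) = 6, d(33) = 4, d(34) = 4, d(35) = 4, d(36) = 9, d(37) = 2, d(38) = 4, d(39) = 4, d(40) = 8, d(41) = 2, d(42) = 8, d(43) = 2, d(44) = 6, d(45) = 6, d(46) = 4, d(47) = 2, d(48) = 10, d(49) = 3, d(50) = 6, d(51) = 4, d(52) = 6, d(53) = 2, d(54) = 8, d(55) = 4, d(56) = 8, d(57) = 4, d(58) = 4, d(59) = 2, d(60) = 12, d(61) = 2, d(62) = 4, d(63) = 6, d(64) = 7, d(65) = 4, d(66) = 8, d(67) = 2, d(68) = 6, d(69) = 4, d(70) = 8, d(71) = 2, d(72) = 12, d(73) = 2, d(74) = 4, d(75) = 6, d(76) = 6, d(77) = 4, d(78) = 8, d(79) = 2, d(80) = 10, d(81) = 5, d(82) = 4, d(83) = 2, d(84) = 12, d(85) = 4, d(86) = 4, d(87) = 4, d(88) = 8, d(89) = 2, d(90) = 12, d(91) = 4, d(92) = 6, d(93) = 4, d(94) = 4, d(95) = 4, d(96) = 12, d(97) = 2, d(98) = 6, d(99) = 6, d(100) = 9, d(101) = 2, d(102) = 8, d(103) = 2, d(104) = 8, d(105) = 8, d(106) = 4, d(107) = 2, d(108) = 12, d(109) = 2, d(110) = 8, d(111) = 4, d(112) = 10, d(113) = 2, d(114) = 8, d(115) = 4, d(116) = 6, d(117) = 6, d(118) = 4, d(119) = 4, d(120) = 16, d(121) = 3, d(122) = 4, d(123) = 4, d(124) = 6, d(125) = 4, d(126) = 12, d(127) = 2, d(128) = 8, d(129) = 4, d(130) = 8, d(131) = 2, d(132) = 12, d(133) = 4, d(134) = 4, d(135) = 8, d(136) = 8, d(137) = 2, d(138) = 8, d(139) = 2, d(140) = 12, d(141) = 4, d(142) = 4, d(143) = 4, d(144) = 15, d(145) = 4, d(146) = 4, d(147) = 6, d(148) = 6, d(149) = 2, d(150) = 12, d(151) = 2, d(152) = 8, d(153) = 6, d(154) = 8, d(155) = 4, d(156) = 12, d(157) = 2, d(158) = 4, d(159) = 4, d(160) = 12, d(161) = 4, d(162) = 10, d(163) = 2, d(164) = 6, d(165) = 8, d(166) = 4, d(167) = 2, d(168) = 16, d(169) = 3, d(170) = 8, d(171) = 6, d(172) = 6, d(173) = 2, d(174) = 8, d(175) = 6, d(176) = 10, d(177) = 4, d(178) = 4, d(179) = 2, d(180) = 18, d(181) = 2, d(182) = 8, d(183) = 4, d(184) = 8, d(185) = 4, d(186) = 8, d(187) = 4, d(188) = 6, d(189) = 8, d(190) = 8, d(191) = 2, d(192) = 14, d(193) = 2. Summing all 193 values: 1049. (Dirichlet's divisor formula: Σ_{n ≤ x} d(n) = x ln(x) + (2γ − 1) x + O(√x). For x = 193, the asymptotic estimate is ≈ 1045.50.)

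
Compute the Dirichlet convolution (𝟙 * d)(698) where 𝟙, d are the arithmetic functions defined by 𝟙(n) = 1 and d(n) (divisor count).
(𝟙 * d)(698) = 9

Divisors of 698: [1, 2, 349, 698]. For each d | 698:
  d = 1: 𝟙(1) · d(698/1) = 1 · 4 = 4
  d = 2: 𝟙(2) · d(698/2) = 1 · 2 = 2
  d = 349: 𝟙(349) · d(698/349) = 1 · 2 = 2
  d = 698: 𝟙(698) · d(698/698) = 1 · 1 = 1
Summing: (𝟙 * d)(698) = 4 + 2 + 2 + 1 = 9.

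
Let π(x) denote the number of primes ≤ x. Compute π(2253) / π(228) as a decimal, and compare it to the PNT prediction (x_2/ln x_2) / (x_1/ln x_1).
π(2253)/π(228) = 335/49 ≈ 6.8367;  PNT prediction ≈ 6.9495.

π(228) = 49 and π(2253) = 335, so π(2253)/π(228) ≈ 6.8367. The PNT-predicted ratio is (2253/ln(2253)) / (228/ln(228)) ≈ 6.9495. The two agree to within a few percent, as expected.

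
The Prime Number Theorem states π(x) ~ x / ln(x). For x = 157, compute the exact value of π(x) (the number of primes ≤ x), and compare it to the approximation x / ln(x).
π(157) = 37;  x/ln(x) ≈ 31.05;  relative error ≈ 16.08%.

Directly count primes up to 157: π(157) = 37. The PNT approximation gives 157/ln(157) ≈ 157/5.05625 ≈ 31.05. Relative error (π(x) − x/ln(x)) / π(x) ≈ 16.08%; the approximation is known to undercount slightly (Li(x) is a better estimate).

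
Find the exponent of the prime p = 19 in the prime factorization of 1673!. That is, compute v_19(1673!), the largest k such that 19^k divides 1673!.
v_19(1673!) = 92

Legendre's formula: v_p(n!) = Σ_{k ≥ 1} ⌊n / p^k⌋. For p = 19, n = 1673, the terms are:
  ⌊1673/19^1⌋ = ⌊1673/19⌋ = 88
  ⌊1673/19^2⌋ = ⌊1673/361⌋ = 4
(the next term ⌊1673/19^3⌋ = 0, terminating the sum). Summing: v_19(1673!) = 88 + 4 = 92.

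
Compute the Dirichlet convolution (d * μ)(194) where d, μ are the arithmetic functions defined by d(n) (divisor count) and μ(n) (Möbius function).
(d * μ)(194) = 1

Divisors of 194: [1, 2, 97, 194]. For each d | 194:
  d = 1: d(1) · μ(194/1) = 1 · 1 = 1
  d = 2: d(2) · μ(194/2) = 2 · -1 = -2
  d = 97: d(97) · μ(194/97) = 2 · -1 = -2
  d = 194: d(194) · μ(194/194) = 4 · 1 = 4
Summing: (d * μ)(194) = 1 + -2 + -2 + 4 = 1.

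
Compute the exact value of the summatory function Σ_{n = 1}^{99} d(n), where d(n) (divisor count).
Σ_{n ≤ 99} d(n) = 473

Compute d(n) for each 1 ≤ n ≤ 99: d(1) = 1, d(2) = 2, d(3) = 2, d(4) = 3, d(5) = 2, d(6) = 4, d(7) = 2, d(8) = 4, d(9) = 3, d(10) = 4, d(11) = 2, d(12) = 6, d(13) = 2, d(14) = 4, d(15) = 4, d(16) = 5, d(17) = 2, d(18) = 6, d(19) = 2, d(20) = 6, d(21) = 4, d(22) = 4, d(23) = 2, d(24) = 8, d(25) = 3, d(26) = 4, d(27) = 4, d(28) = 6, d(29) = 2, d(30) = 8, d(31) = 2, d(32) = 6, d(33) = 4, d(34) = 4, d(35) = 4, d(36) = 9, d(37) = 2, d(38) = 4, d(39) = 4, d(40) = 8, d(41) = 2, d(42) = 8, d(43) = 2, d(44) = 6, d(45) = 6, d(46) = 4, d(47) = 2, d(48) = 10, d(49) = 3, d(50) = 6, d(51) = 4, d(52) = 6, d(53) = 2, d(54) = 8, d(55) = 4, d(56) = 8, d(57) = 4, d(58) = 4, d(59) = 2, d(60) = 12, d(61) = 2, d(62) = 4, d(63) = 6, d(64) = 7, d(65) = 4, d(66) = 8, d(67) = 2, d(68) = 6, d(69) = 4, d(70) = 8, d(71) = 2, d(72) = 12, d(73) = 2, d(74) = 4, d(75) = 6, d(76) = 6, d(77) = 4, d(78) = 8, d(79) = 2, d(80) = 10, d(81) = 5, d(82) = 4, d(83) = 2, d(84) = 12, d(85) = 4, d(86) = 4, d(87) = 4, d(88) = 8, d(89) = 2, d(90) = 12, d(91) = 4, d(92) = 6, d(93) = 4, d(94) = 4, d(95) = 4, d(96) = 12, d(97) = 2, d(98) = 6, d(99) = 6. Summing all 99 values: 473. (Dirichlet's divisor formula: Σ_{n ≤ x} d(n) = x ln(x) + (2γ − 1) x + O(√x). For x = 99, the asymptotic estimate is ≈ 470.21.)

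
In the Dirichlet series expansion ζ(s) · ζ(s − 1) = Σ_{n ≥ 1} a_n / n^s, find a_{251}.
σ(251) = 252

In the product (Σ m^0/m^s)(Σ k / k^s) = Σ (Σ_{d | n} d) / n^s, the coefficient of 1/n^s is σ(n) = Σ_{d | n} d. For n = 251, divisors are [1, 251]; summing: σ(251) = 252.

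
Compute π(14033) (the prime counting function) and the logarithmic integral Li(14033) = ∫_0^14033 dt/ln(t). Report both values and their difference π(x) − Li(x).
π(14033) = 1656;  Li(14033) ≈ 1675.72;  π(x) − Li(x) ≈ -19.72.

Direct count of primes ≤ 14033 gives π(14033) = 1656. Numerical evaluation of the logarithmic integral gives Li(14033) ≈ 1675.72. The difference π(x) − Li(x) ≈ -19.72 is typically negative for small/moderate x (Li(x) overestimates), though Littlewood's theorem shows this sign changes infinitely often.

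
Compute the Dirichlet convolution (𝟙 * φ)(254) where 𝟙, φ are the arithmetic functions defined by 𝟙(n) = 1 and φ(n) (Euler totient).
(𝟙 * φ)(254) = 254

Divisors of 254: [1, 2, 127, 254]. For each d | 254:
  d = 1: 𝟙(1) · φ(254/1) = 1 · 126 = 126
  d = 2: 𝟙(2) · φ(254/2) = 1 · 126 = 126
  d = 127: 𝟙(127) · φ(254/127) = 1 · 1 = 1
  d = 254: 𝟙(254) · φ(254/254) = 1 · 1 = 1
Summing: (𝟙 * φ)(254) = 126 + 126 + 1 + 1 = 254.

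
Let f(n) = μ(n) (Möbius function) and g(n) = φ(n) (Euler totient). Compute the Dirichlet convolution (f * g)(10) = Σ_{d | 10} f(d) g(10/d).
(μ * φ)(10) = 0

Divisors of 10: [1, 2, 5, 10]. For each d | 10:
  d = 1: μ(1) · φ(10/1) = 1 · 4 = 4
  d = 2: μ(2) · φ(10/2) = -1 · 4 = -4
  d = 5: μ(5) · φ(10/5) = -1 · 1 = -1
  d = 10: μ(10) · φ(10/10) = 1 · 1 = 1
Summing: (μ * φ)(10) = 4 + -4 + -1 + 1 = 0.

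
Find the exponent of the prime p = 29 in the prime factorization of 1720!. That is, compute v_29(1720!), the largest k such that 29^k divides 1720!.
v_29(1720!) = 61

Legendre's formula: v_p(n!) = Σ_{k ≥ 1} ⌊n / p^k⌋. For p = 29, n = 1720, the terms are:
  ⌊1720/29^1⌋ = ⌊1720/29⌋ = 59
  ⌊1720/29^2⌋ = ⌊1720/841⌋ = 2
(the next term ⌊1720/29^3⌋ = 0, terminating the sum). Summing: v_29(1720!) = 59 + 2 = 61.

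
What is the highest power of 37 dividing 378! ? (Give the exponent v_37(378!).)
v_37(378!) = 10

Legendre's formula: v_p(n!) = Σ_{k ≥ 1} ⌊n / p^k⌋. For p = 37, n = 378, the terms are:
  ⌊378/37^1⌋ = ⌊378/37⌋ = 10
(the next term ⌊378/37^2⌋ = 0, terminating the sum). Summing: v_37(378!) = 10 = 10.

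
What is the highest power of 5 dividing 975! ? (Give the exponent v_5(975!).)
v_5(975!) = 242

Legendre's formula: v_p(n!) = Σ_{k ≥ 1} ⌊n / p^k⌋. For p = 5, n = 975, the terms are:
  ⌊975/5^1⌋ = ⌊975/5⌋ = 195
  ⌊975/5^2⌋ = ⌊975/25⌋ = 39
  ⌊975/5^3⌋ = ⌊975/125⌋ = 7
  ⌊975/5^4⌋ = ⌊975/625⌋ = 1
(the next term ⌊975/5^5⌋ = 0, terminating the sum). Summing: v_5(975!) = 195 + 39 + 7 + 1 = 242.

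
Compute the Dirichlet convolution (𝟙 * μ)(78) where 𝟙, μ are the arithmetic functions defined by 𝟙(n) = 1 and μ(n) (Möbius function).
(𝟙 * μ)(78) = 0

Divisors of 78: [1, 2, 3, 6, 13, 26, 39, 78]. For each d | 78:
  d = 1: 𝟙(1) · μ(78/1) = 1 · -1 = -1
  d = 2: 𝟙(2) · μ(78/2) = 1 · 1 = 1
  d = 3: 𝟙(3) · μ(78/3) = 1 · 1 = 1
  d = 6: 𝟙(6) · μ(78/6) = 1 · -1 = -1
  d = 13: 𝟙(13) · μ(78/13) = 1 · 1 = 1
  d = 26: 𝟙(26) · μ(78/26) = 1 · -1 = -1
  d = 39: 𝟙(39) · μ(78/39) = 1 · -1 = -1
  d = 78: 𝟙(78) · μ(78/78) = 1 · 1 = 1
Summing: (𝟙 * μ)(78) = -1 + 1 + 1 + -1 + 1 + -1 + -1 + 1 = 0.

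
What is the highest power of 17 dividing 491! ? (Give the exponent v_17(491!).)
v_17(491!) = 29

Legendre's formula: v_p(n!) = Σ_{k ≥ 1} ⌊n / p^k⌋. For p = 17, n = 491, the terms are:
  ⌊491/17^1⌋ = ⌊491/17⌋ = 28
  ⌊491/17^2⌋ = ⌊491/289⌋ = 1
(the next term ⌊491/17^3⌋ = 0, terminating the sum). Summing: v_17(491!) = 28 + 1 = 29.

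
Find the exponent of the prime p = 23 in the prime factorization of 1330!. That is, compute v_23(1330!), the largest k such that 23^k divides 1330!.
v_23(1330!) = 59

Legendre's formula: v_p(n!) = Σ_{k ≥ 1} ⌊n / p^k⌋. For p = 23, n = 1330, the terms are:
  ⌊1330/23^1⌋ = ⌊1330/23⌋ = 57
  ⌊1330/23^2⌋ = ⌊1330/529⌋ = 2
(the next term ⌊1330/23^3⌋ = 0, terminating the sum). Summing: v_23(1330!) = 57 + 2 = 59.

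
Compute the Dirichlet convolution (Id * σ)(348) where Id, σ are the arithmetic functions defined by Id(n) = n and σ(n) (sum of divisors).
(Id * σ)(348) = 7021

Divisors of 348: [1, 2, 3, 4, 6, 12, 29, 58, 87, 116, 174, 348]. For each d | 348:
  d = 1: Id(1) · σ(348/1) = 1 · 840 = 840
  d = 2: Id(2) · σ(348/2) = 2 · 360 = 720
  d = 3: Id(3) · σ(348/3) = 3 · 210 = 630
  d = 4: Id(4) · σ(348/4) = 4 · 120 = 480
  d = 6: Id(6) · σ(348/6) = 6 · 90 = 540
  d = 12: Id(12) · σ(348/12) = 12 · 30 = 360
  d = 29: Id(29) · σ(348/29) = 29 · 28 = 812
  d = 58: Id(58) · σ(348/58) = 58 · 12 = 696
  d = 87: Id(87) · σ(348/87) = 87 · 7 = 609
  d = 116: Id(116) · σ(348/116) = 116 · 4 = 464
  d = 174: Id(174) · σ(348/174) = 174 · 3 = 522
  d = 348: Id(348) · σ(348/348) = 348 · 1 = 348
Summing: (Id * σ)(348) = 840 + 720 + 630 + 480 + 540 + 360 + 812 + 696 + 609 + 464 + 522 + 348 = 7021.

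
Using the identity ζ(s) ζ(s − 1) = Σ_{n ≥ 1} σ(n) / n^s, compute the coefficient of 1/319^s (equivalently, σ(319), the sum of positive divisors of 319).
σ(319) = 360

In the product (Σ m^0/m^s)(Σ k / k^s) = Σ (Σ_{d | n} d) / n^s, the coefficient of 1/n^s is σ(n) = Σ_{d | n} d. For n = 319, divisors are [1, 11, 29, 319]; summing: σ(319) = 360.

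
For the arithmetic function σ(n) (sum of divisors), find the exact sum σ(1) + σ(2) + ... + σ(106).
Σ_{n ≤ 106} σ(n) = 9285

Compute σ(n) for each 1 ≤ n ≤ 106: σ(1) = 1, σ(2) = 3, σ(3) = 4, σ(4) = 7, σ(5) = 6, σ(6) = 12, σ(7) = 8, σ(8) = 15, σ(9) = 13, σ(10) = 18, σ(11) = 12, σ(12) = 28, σ(13) = 14, σ(14) = 24, σ(15) = 24, σ(16) = 31, σ(17) = 18, σ(18) = 39, σ(19) = 20, σ(20) = 42, σ(21) = 32, σ(22) = 36, σ(23) = 24, σ(24) = 60, σ(25) = 31, σ(26) = 42, σ(27) = 40, σ(28) = 56, σ(29) = 30, σ(30) = 72, σ(31) = 32, σ(32) = 63, σ(33) = 48, σ(34) = 54, σ(35) = 48, σ(36) = 91, σ(37) = 38, σ(38) = 60, σ(39) = 56, σ(40) = 90, σ(41) = 42, σ(42) = 96, σ(43) = 44, σ(44) = 84, σ(45) = 78, σ(46) = 72, σ(47) = 48, σ(48) = 124, σ(49) = 57, σ(50) = 93, σ(51) = 72, σ(52) = 98, σ(53) = 54, σ(54) = 120, σ(55) = 72, σ(56) = 120, σ(57) = 80, σ(58) = 90, σ(59) = 60, σ(60) = 168, σ(61) = 62, σ(62) = 96, σ(63) = 104, σ(64) = 127, σ(65) = 84, σ(66) = 144, σ(67) = 68, σ(68) = 126, σ(69) = 96, σ(70) = 144, σ(71) = 72, σ(72) = 195, σ(73) = 74, σ(74) = 114, σ(75) = 124, σ(76) = 140, σ(77) = 96, σ(78) = 168, σ(79) = 80, σ(80) = 186, σ(81) = 121, σ(82) = 126, σ(83) = 84, σ(84) = 224, σ(85) = 108, σ(86) = 132, σ(87) = 120, σ(88) = 180, σ(89) = 90, σ(90) = 234, σ(91) = 112, σ(92) = 168, σ(93) = 128, σ(94) = 144, σ(95) = 120, σ(96) = 252, σ(97) = 98, σ(98) = 171, σ(99) = 156, σ(100) = 217, σ(101) = 102, σ(102) = 216, σ(103) = 104, σ(104) = 210, σ(105) = 192, σ(106) = 162. Summing all 106 values: 9285. (Average order: Σ_{n ≤ x} σ(n) ~ (π²/12) x². For x = 106, (π²/12)·106² ≈ 9241.24.)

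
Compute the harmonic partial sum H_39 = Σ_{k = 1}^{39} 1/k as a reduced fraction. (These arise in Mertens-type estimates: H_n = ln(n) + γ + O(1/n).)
H_39 = 2066035355155033/485721041551200

Direct summation: H_39 = 1 + 1/2 + ... + 1/39. The least common denominator is lcm(1, ..., 39) = 5342931457063200; over this denominator the numerator is 5342931457063200 + 2671465728531600 + 1780977152354400 + 1335732864265800 + 1068586291412640 + 890488576177200 + 763275922437600 + 667866432132900 + 593659050784800 + 534293145706320 + 485721041551200 + 445244288088600 + 410994727466400 + 381637961218800 + 356195430470880 + 333933216066450 + 314290085709600 + 296829525392400 + 281206918792800 + 267146572853160 + 254425307479200 + 242860520775600 + 232301367698400 + 222622144044300 + 213717258282528 + 205497363733200 + 197886350261600 + 190818980609400 + 184239015760800 + 178097715235440 + 172352627647200 + 166966608033225 + 161907013850400 + 157145042854800 + 152655184487520 + 148414762696200 + 144403552893600 + 140603459396400 + 136998242488800 = 22726388906705363, so H_39 = 22726388906705363/5342931457063200; reducing by gcd(22726388906705363, 5342931457063200) = 11 gives 2066035355155033/485721041551200 ≈ 4.25354. (The PNT-adjacent estimate ln(39) + γ ≈ 4.24078 matches within O(1/n).)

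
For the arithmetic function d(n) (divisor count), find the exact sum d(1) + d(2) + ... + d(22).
Σ_{n ≤ 22} d(n) = 74

Compute d(n) for each 1 ≤ n ≤ 22: d(1) = 1, d(2) = 2, d(3) = 2, d(4) = 3, d(5) = 2, d(6) = 4, d(7) = 2, d(8) = 4, d(9) = 3, d(10) = 4, d(11) = 2, d(12) = 6, d(13) = 2, d(14) = 4, d(15) = 4, d(16) = 5, d(17) = 2, d(18) = 6, d(19) = 2, d(20) = 6, d(21) = 4, d(22) = 4. Summing all 22 values: 74. (Dirichlet's divisor formula: Σ_{n ≤ x} d(n) = x ln(x) + (2γ − 1) x + O(√x). For x = 22, the asymptotic estimate is ≈ 71.40.)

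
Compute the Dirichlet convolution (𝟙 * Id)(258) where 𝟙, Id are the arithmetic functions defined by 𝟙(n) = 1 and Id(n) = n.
(𝟙 * Id)(258) = 528

Divisors of 258: [1, 2, 3, 6, 43, 86, 129, 258]. For each d | 258:
  d = 1: 𝟙(1) · Id(258/1) = 1 · 258 = 258
  d = 2: 𝟙(2) · Id(258/2) = 1 · 129 = 129
  d = 3: 𝟙(3) · Id(258/3) = 1 · 86 = 86
  d = 6: 𝟙(6) · Id(258/6) = 1 · 43 = 43
  d = 43: 𝟙(43) · Id(258/43) = 1 · 6 = 6
  d = 86: 𝟙(86) · Id(258/86) = 1 · 3 = 3
  d = 129: 𝟙(129) · Id(258/129) = 1 · 2 = 2
  d = 258: 𝟙(258) · Id(258/258) = 1 · 1 = 1
Summing: (𝟙 * Id)(258) = 258 + 129 + 86 + 43 + 6 + 3 + 2 + 1 = 528.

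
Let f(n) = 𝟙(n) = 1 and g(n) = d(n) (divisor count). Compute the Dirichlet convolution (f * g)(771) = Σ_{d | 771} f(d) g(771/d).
(𝟙 * d)(771) = 9

Divisors of 771: [1, 3, 257, 771]. For each d | 771:
  d = 1: 𝟙(1) · d(771/1) = 1 · 4 = 4
  d = 3: 𝟙(3) · d(771/3) = 1 · 2 = 2
  d = 257: 𝟙(257) · d(771/257) = 1 · 2 = 2
  d = 771: 𝟙(771) · d(771/771) = 1 · 1 = 1
Summing: (𝟙 * d)(771) = 4 + 2 + 2 + 1 = 9.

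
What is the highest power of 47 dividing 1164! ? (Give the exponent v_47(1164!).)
v_47(1164!) = 24

Legendre's formula: v_p(n!) = Σ_{k ≥ 1} ⌊n / p^k⌋. For p = 47, n = 1164, the terms are:
  ⌊1164/47^1⌋ = ⌊1164/47⌋ = 24
(the next term ⌊1164/47^2⌋ = 0, terminating the sum). Summing: v_47(1164!) = 24 = 24.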